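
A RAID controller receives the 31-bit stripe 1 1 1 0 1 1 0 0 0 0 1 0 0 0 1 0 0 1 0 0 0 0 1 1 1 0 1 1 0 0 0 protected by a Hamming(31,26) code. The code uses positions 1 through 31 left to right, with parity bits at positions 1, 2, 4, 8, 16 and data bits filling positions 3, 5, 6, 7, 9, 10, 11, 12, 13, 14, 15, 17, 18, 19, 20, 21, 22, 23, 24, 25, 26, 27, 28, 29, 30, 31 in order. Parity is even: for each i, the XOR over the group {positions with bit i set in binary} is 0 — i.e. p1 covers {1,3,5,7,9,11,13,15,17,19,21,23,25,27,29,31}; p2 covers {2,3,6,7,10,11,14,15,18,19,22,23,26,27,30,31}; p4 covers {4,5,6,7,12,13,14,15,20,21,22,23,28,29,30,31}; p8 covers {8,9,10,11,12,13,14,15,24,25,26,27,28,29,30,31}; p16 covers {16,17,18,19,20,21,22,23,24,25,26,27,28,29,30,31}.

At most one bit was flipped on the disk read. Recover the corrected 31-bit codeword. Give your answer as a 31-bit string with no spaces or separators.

1111110000100010010000111011000

s1 (pos 1,3,5,7,9,11,13,15,17,19,21,23,25,27,29,31): 1⊕1⊕1⊕0⊕0⊕1⊕0⊕1⊕0⊕0⊕0⊕1⊕1⊕1⊕0⊕0 = 0
s2 (pos 2,3,6,7,10,11,14,15,18,19,22,23,26,27,30,31): 1⊕1⊕1⊕0⊕0⊕1⊕0⊕1⊕1⊕0⊕0⊕1⊕0⊕1⊕0⊕0 = 0
s4 (pos 4,5,6,7,12,13,14,15,20,21,22,23,28,29,30,31): 0⊕1⊕1⊕0⊕0⊕0⊕0⊕1⊕0⊕0⊕0⊕1⊕1⊕0⊕0⊕0 = 1
s8 (pos 8,9,10,11,12,13,14,15,24,25,26,27,28,29,30,31): 0⊕0⊕0⊕1⊕0⊕0⊕0⊕1⊕1⊕1⊕0⊕1⊕1⊕0⊕0⊕0 = 0
s16 (pos 16,17,18,19,20,21,22,23,24,25,26,27,28,29,30,31): 0⊕0⊕1⊕0⊕0⊕0⊕0⊕1⊕1⊕1⊕0⊕1⊕1⊕0⊕0⊕0 = 0
Syndrome s16…s1 = 00100 → error at position 4.
Flip position 4: 1110110000100010010000111011000 → 1111110000100010010000111011000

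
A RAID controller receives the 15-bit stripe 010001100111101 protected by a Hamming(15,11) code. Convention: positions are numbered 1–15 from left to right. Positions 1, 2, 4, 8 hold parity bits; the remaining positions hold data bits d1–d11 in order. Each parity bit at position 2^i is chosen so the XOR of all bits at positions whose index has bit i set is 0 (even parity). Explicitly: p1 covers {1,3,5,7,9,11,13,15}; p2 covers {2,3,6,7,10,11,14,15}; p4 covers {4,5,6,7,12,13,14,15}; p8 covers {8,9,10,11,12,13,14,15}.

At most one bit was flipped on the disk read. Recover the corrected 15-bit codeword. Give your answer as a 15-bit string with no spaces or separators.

s1 (pos 1,3,5,7,9,11,13,15): 0⊕0⊕0⊕1⊕0⊕1⊕1⊕1 = 0
s2 (pos 2,3,6,7,10,11,14,15): 1⊕0⊕1⊕1⊕1⊕1⊕0⊕1 = 0
s4 (pos 4,5,6,7,12,13,14,15): 0⊕0⊕1⊕1⊕1⊕1⊕0⊕1 = 1
s8 (pos 8,9,10,11,12,13,14,15): 0⊕0⊕1⊕1⊕1⊕1⊕0⊕1 = 1
Syndrome s8…s1 = 1100 → error at position 12.
Flip position 12: 010001100111101 → 010001100110101

010001100110101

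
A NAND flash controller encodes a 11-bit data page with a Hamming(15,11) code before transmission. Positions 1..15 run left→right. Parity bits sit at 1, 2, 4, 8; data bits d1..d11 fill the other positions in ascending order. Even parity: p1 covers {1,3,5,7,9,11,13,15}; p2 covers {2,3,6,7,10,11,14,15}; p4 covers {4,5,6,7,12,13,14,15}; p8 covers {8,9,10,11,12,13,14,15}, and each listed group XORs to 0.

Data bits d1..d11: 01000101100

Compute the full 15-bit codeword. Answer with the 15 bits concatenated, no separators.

010110010101100

Place data at non-parity positions: p1 p2 0 p4 1 0 0 p8 0 1 0 1 1 0 0
p1 (pos 1,3,5,7,9,11,13,15): XOR of data positions = 0⊕1⊕0⊕0⊕0⊕1⊕0 = 0
p2 (pos 2,3,6,7,10,11,14,15): XOR of data positions = 0⊕0⊕0⊕1⊕0⊕0⊕0 = 1
p4 (pos 4,5,6,7,12,13,14,15): XOR of data positions = 1⊕0⊕0⊕1⊕1⊕0⊕0 = 1
p8 (pos 8,9,10,11,12,13,14,15): XOR of data positions = 0⊕1⊕0⊕1⊕1⊕0⊕0 = 1
Codeword: 010110010101100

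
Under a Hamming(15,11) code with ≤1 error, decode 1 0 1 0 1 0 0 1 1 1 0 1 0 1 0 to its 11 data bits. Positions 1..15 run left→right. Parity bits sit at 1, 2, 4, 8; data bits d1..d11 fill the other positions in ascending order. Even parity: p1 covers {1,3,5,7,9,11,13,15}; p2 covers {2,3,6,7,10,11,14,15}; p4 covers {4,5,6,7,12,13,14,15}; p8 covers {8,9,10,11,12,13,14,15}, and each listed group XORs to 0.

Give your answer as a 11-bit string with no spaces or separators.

11001101000

s1 (pos 1,3,5,7,9,11,13,15): 1⊕1⊕1⊕0⊕1⊕0⊕0⊕0 = 0
s2 (pos 2,3,6,7,10,11,14,15): 0⊕1⊕0⊕0⊕1⊕0⊕1⊕0 = 1
s4 (pos 4,5,6,7,12,13,14,15): 0⊕1⊕0⊕0⊕1⊕0⊕1⊕0 = 1
s8 (pos 8,9,10,11,12,13,14,15): 1⊕1⊕1⊕0⊕1⊕0⊕1⊕0 = 1
Syndrome s8…s1 = 1110 → error at position 14.
Flip position 14: 101010011101010 → 101010011101000
Read data bits from positions 3,5,6,7,9,10,11,12,13,14,15: 11001101000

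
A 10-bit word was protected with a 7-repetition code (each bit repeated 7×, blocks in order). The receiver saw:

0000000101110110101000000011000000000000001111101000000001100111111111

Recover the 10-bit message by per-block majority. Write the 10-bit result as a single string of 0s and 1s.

Block 1 (0000000): 0 ones → 0
Block 2 (1011101): 5 ones → 1
Block 3 (1010100): 3 ones → 0
Block 4 (0000011): 2 ones → 0
Block 5 (0000000): 0 ones → 0
Block 6 (0000000): 0 ones → 0
Block 7 (1111101): 6 ones → 1
Block 8 (0000000): 0 ones → 0
Block 9 (0110011): 4 ones → 1
Block 10 (1111111): 7 ones → 1

0100001011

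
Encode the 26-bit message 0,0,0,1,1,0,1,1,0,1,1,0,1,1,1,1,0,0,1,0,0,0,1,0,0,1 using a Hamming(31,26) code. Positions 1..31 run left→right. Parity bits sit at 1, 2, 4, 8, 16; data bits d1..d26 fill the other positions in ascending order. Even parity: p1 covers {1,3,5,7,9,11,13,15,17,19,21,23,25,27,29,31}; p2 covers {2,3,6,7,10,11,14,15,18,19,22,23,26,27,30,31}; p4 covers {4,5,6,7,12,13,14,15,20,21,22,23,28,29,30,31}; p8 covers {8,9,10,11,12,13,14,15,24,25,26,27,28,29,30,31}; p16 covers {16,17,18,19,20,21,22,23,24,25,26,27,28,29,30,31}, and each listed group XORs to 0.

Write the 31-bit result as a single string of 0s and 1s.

1100001010110111011110010001001

Place data at non-parity positions: p1 p2 0 p4 0 0 1 p8 1 0 1 1 0 1 1 p16 0 1 1 1 1 0 0 1 0 0 0 1 0 0 1
p1 (pos 1,3,5,7,9,11,13,15,17,19,21,23,25,27,29,31): XOR of data positions = 0⊕0⊕1⊕1⊕1⊕0⊕1⊕0⊕1⊕1⊕0⊕0⊕0⊕0⊕1 = 1
p2 (pos 2,3,6,7,10,11,14,15,18,19,22,23,26,27,30,31): XOR of data positions = 0⊕0⊕1⊕0⊕1⊕1⊕1⊕1⊕1⊕0⊕0⊕0⊕0⊕0⊕1 = 1
p4 (pos 4,5,6,7,12,13,14,15,20,21,22,23,28,29,30,31): XOR of data positions = 0⊕0⊕1⊕1⊕0⊕1⊕1⊕1⊕1⊕0⊕0⊕1⊕0⊕0⊕1 = 0
p8 (pos 8,9,10,11,12,13,14,15,24,25,26,27,28,29,30,31): XOR of data positions = 1⊕0⊕1⊕1⊕0⊕1⊕1⊕1⊕0⊕0⊕0⊕1⊕0⊕0⊕1 = 0
p16 (pos 16,17,18,19,20,21,22,23,24,25,26,27,28,29,30,31): XOR of data positions = 0⊕1⊕1⊕1⊕1⊕0⊕0⊕1⊕0⊕0⊕0⊕1⊕0⊕0⊕1 = 1
Codeword: 1100001010110111011110010001001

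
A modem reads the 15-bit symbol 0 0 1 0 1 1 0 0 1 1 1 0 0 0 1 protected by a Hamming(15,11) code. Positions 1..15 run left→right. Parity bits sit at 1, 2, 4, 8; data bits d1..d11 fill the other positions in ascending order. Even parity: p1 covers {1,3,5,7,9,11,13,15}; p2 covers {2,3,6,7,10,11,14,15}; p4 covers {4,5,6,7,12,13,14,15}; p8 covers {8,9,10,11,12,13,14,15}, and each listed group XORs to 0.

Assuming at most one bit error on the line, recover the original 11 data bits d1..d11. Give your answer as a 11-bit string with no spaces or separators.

s1 (pos 1,3,5,7,9,11,13,15): 0⊕1⊕1⊕0⊕1⊕1⊕0⊕1 = 1
s2 (pos 2,3,6,7,10,11,14,15): 0⊕1⊕1⊕0⊕1⊕1⊕0⊕1 = 1
s4 (pos 4,5,6,7,12,13,14,15): 0⊕1⊕1⊕0⊕0⊕0⊕0⊕1 = 1
s8 (pos 8,9,10,11,12,13,14,15): 0⊕1⊕1⊕1⊕0⊕0⊕0⊕1 = 0
Syndrome s8…s1 = 0111 → error at position 7.
Flip position 7: 001011001110001 → 001011101110001
Read data bits from positions 3,5,6,7,9,10,11,12,13,14,15: 11111110001

11111110001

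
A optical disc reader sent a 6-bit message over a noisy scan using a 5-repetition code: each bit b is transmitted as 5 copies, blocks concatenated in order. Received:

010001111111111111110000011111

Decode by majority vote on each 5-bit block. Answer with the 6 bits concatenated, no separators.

Block 1 (01000): 1 one → 0
Block 2 (11111): 5 ones → 1
Block 3 (11111): 5 ones → 1
Block 4 (11111): 5 ones → 1
Block 5 (00000): 0 ones → 0
Block 6 (11111): 5 ones → 1

011101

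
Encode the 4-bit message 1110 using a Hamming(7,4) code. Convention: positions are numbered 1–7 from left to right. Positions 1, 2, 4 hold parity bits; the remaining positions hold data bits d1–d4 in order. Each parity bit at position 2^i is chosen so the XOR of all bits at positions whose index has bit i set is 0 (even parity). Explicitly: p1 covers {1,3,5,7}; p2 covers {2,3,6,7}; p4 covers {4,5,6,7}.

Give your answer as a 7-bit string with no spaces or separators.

Place data at non-parity positions: p1 p2 1 p4 1 1 0
p1 (pos 1,3,5,7): XOR of data positions = 1⊕1⊕0 = 0
p2 (pos 2,3,6,7): XOR of data positions = 1⊕1⊕0 = 0
p4 (pos 4,5,6,7): XOR of data positions = 1⊕1⊕0 = 0
Codeword: 0010110

0010110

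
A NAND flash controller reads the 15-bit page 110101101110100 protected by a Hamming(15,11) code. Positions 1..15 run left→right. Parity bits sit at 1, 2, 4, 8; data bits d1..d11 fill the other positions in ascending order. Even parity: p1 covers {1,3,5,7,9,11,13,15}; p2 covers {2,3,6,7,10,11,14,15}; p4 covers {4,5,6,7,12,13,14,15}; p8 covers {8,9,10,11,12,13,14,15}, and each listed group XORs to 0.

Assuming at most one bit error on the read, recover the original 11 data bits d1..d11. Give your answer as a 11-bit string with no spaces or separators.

10111110100

s1 (pos 1,3,5,7,9,11,13,15): 1⊕0⊕0⊕1⊕1⊕1⊕1⊕0 = 1
s2 (pos 2,3,6,7,10,11,14,15): 1⊕0⊕1⊕1⊕1⊕1⊕0⊕0 = 1
s4 (pos 4,5,6,7,12,13,14,15): 1⊕0⊕1⊕1⊕0⊕1⊕0⊕0 = 0
s8 (pos 8,9,10,11,12,13,14,15): 0⊕1⊕1⊕1⊕0⊕1⊕0⊕0 = 0
Syndrome s8…s1 = 0011 → error at position 3.
Flip position 3: 110101101110100 → 111101101110100
Read data bits from positions 3,5,6,7,9,10,11,12,13,14,15: 10111110100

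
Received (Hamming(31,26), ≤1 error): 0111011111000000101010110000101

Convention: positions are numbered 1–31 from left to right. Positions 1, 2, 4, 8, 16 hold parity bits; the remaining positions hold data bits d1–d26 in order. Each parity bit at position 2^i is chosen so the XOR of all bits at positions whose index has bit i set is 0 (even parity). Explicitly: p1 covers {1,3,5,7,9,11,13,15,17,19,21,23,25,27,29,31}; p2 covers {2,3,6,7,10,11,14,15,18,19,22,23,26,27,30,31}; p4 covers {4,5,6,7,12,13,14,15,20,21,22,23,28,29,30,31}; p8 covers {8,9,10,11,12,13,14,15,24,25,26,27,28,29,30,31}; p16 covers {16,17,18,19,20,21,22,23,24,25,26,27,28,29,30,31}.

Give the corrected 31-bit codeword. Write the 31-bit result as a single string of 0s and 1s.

s1 (pos 1,3,5,7,9,11,13,15,17,19,21,23,25,27,29,31): 0⊕1⊕0⊕1⊕1⊕0⊕0⊕0⊕1⊕1⊕1⊕1⊕0⊕0⊕1⊕1 = 1
s2 (pos 2,3,6,7,10,11,14,15,18,19,22,23,26,27,30,31): 1⊕1⊕1⊕1⊕1⊕0⊕0⊕0⊕0⊕1⊕0⊕1⊕0⊕0⊕0⊕1 = 0
s4 (pos 4,5,6,7,12,13,14,15,20,21,22,23,28,29,30,31): 1⊕0⊕1⊕1⊕0⊕0⊕0⊕0⊕0⊕1⊕0⊕1⊕0⊕1⊕0⊕1 = 1
s8 (pos 8,9,10,11,12,13,14,15,24,25,26,27,28,29,30,31): 1⊕1⊕1⊕0⊕0⊕0⊕0⊕0⊕1⊕0⊕0⊕0⊕0⊕1⊕0⊕1 = 0
s16 (pos 16,17,18,19,20,21,22,23,24,25,26,27,28,29,30,31): 0⊕1⊕0⊕1⊕0⊕1⊕0⊕1⊕1⊕0⊕0⊕0⊕0⊕1⊕0⊕1 = 1
Syndrome s16…s1 = 10101 → error at position 21.
Flip position 21: 0111011111000000101010110000101 → 0111011111000000101000110000101

0111011111000000101000110000101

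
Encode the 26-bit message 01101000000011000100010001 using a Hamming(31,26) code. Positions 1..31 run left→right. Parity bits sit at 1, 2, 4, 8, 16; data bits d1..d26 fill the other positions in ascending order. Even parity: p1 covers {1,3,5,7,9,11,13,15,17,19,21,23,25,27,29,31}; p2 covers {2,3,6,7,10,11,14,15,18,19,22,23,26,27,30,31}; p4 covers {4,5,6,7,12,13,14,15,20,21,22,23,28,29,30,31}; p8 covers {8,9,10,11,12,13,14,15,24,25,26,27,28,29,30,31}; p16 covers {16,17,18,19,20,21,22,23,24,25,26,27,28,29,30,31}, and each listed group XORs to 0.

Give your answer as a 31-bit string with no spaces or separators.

Place data at non-parity positions: p1 p2 0 p4 1 1 0 p8 1 0 0 0 0 0 0 p16 0 1 1 0 0 0 1 0 0 0 1 0 0 0 1
p1 (pos 1,3,5,7,9,11,13,15,17,19,21,23,25,27,29,31): XOR of data positions = 0⊕1⊕0⊕1⊕0⊕0⊕0⊕0⊕1⊕0⊕1⊕0⊕1⊕0⊕1 = 0
p2 (pos 2,3,6,7,10,11,14,15,18,19,22,23,26,27,30,31): XOR of data positions = 0⊕1⊕0⊕0⊕0⊕0⊕0⊕1⊕1⊕0⊕1⊕0⊕1⊕0⊕1 = 0
p4 (pos 4,5,6,7,12,13,14,15,20,21,22,23,28,29,30,31): XOR of data positions = 1⊕1⊕0⊕0⊕0⊕0⊕0⊕0⊕0⊕0⊕1⊕0⊕0⊕0⊕1 = 0
p8 (pos 8,9,10,11,12,13,14,15,24,25,26,27,28,29,30,31): XOR of data positions = 1⊕0⊕0⊕0⊕0⊕0⊕0⊕0⊕0⊕0⊕1⊕0⊕0⊕0⊕1 = 1
p16 (pos 16,17,18,19,20,21,22,23,24,25,26,27,28,29,30,31): XOR of data positions = 0⊕1⊕1⊕0⊕0⊕0⊕1⊕0⊕0⊕0⊕1⊕0⊕0⊕0⊕1 = 1
Codeword: 0000110110000001011000100010001

0000110110000001011000100010001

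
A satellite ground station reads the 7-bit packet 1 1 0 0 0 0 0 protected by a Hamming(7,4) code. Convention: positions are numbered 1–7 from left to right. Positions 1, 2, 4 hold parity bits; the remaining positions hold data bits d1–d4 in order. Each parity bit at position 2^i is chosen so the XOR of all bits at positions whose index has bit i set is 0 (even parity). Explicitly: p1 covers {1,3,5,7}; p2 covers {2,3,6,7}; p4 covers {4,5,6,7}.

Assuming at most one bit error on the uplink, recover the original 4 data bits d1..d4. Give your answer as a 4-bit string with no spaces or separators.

s1 (pos 1,3,5,7): 1⊕0⊕0⊕0 = 1
s2 (pos 2,3,6,7): 1⊕0⊕0⊕0 = 1
s4 (pos 4,5,6,7): 0⊕0⊕0⊕0 = 0
Syndrome s4…s1 = 011 → error at position 3.
Flip position 3: 1100000 → 1110000
Read data bits from positions 3,5,6,7: 1000

1000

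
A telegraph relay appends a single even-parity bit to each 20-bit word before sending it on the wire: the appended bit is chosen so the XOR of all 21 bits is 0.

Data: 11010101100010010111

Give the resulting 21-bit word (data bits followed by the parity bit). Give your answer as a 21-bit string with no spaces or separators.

XOR of the 20 data bits: 1⊕1⊕0⊕1⊕0⊕1⊕0⊕1⊕1⊕0⊕0⊕0⊕1⊕0⊕0⊕1⊕0⊕1⊕1⊕1 = 1
Parity bit = 1 (so all 21 bits XOR to 0).

110101011000100101111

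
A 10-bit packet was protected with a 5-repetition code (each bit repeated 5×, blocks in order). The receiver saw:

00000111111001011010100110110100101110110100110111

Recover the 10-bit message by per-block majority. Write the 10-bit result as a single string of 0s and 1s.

Block 1 (00000): 0 ones → 0
Block 2 (11111): 5 ones → 1
Block 3 (10010): 2 ones → 0
Block 4 (11010): 3 ones → 1
Block 5 (10011): 3 ones → 1
Block 6 (01101): 3 ones → 1
Block 7 (00101): 2 ones → 0
Block 8 (11011): 4 ones → 1
Block 9 (01001): 2 ones → 0
Block 10 (10111): 4 ones → 1

0101110101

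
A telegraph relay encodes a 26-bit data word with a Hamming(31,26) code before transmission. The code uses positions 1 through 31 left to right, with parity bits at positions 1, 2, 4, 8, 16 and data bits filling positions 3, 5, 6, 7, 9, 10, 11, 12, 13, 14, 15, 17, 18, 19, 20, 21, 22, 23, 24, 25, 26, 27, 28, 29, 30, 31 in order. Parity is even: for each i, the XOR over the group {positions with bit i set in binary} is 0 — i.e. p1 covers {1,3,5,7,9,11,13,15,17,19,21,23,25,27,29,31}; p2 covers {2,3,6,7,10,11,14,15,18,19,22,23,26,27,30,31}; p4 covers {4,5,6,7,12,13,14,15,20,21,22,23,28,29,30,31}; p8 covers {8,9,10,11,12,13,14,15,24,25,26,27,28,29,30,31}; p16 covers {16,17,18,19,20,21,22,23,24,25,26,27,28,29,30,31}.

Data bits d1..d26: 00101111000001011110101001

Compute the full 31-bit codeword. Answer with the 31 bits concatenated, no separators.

0001010011110000001011110101001

Place data at non-parity positions: p1 p2 0 p4 0 1 0 p8 1 1 1 1 0 0 0 p16 0 0 1 0 1 1 1 1 0 1 0 1 0 0 1
p1 (pos 1,3,5,7,9,11,13,15,17,19,21,23,25,27,29,31): XOR of data positions = 0⊕0⊕0⊕1⊕1⊕0⊕0⊕0⊕1⊕1⊕1⊕0⊕0⊕0⊕1 = 0
p2 (pos 2,3,6,7,10,11,14,15,18,19,22,23,26,27,30,31): XOR of data positions = 0⊕1⊕0⊕1⊕1⊕0⊕0⊕0⊕1⊕1⊕1⊕1⊕0⊕0⊕1 = 0
p4 (pos 4,5,6,7,12,13,14,15,20,21,22,23,28,29,30,31): XOR of data positions = 0⊕1⊕0⊕1⊕0⊕0⊕0⊕0⊕1⊕1⊕1⊕1⊕0⊕0⊕1 = 1
p8 (pos 8,9,10,11,12,13,14,15,24,25,26,27,28,29,30,31): XOR of data positions = 1⊕1⊕1⊕1⊕0⊕0⊕0⊕1⊕0⊕1⊕0⊕1⊕0⊕0⊕1 = 0
p16 (pos 16,17,18,19,20,21,22,23,24,25,26,27,28,29,30,31): XOR of data positions = 0⊕0⊕1⊕0⊕1⊕1⊕1⊕1⊕0⊕1⊕0⊕1⊕0⊕0⊕1 = 0
Codeword: 0001010011110000001011110101001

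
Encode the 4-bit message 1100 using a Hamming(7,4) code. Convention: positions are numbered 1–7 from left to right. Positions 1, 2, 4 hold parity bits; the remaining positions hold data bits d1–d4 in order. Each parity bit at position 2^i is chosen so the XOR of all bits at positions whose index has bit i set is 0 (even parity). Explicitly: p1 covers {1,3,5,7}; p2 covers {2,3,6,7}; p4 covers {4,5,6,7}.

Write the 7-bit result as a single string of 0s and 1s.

Place data at non-parity positions: p1 p2 1 p4 1 0 0
p1 (pos 1,3,5,7): XOR of data positions = 1⊕1⊕0 = 0
p2 (pos 2,3,6,7): XOR of data positions = 1⊕0⊕0 = 1
p4 (pos 4,5,6,7): XOR of data positions = 1⊕0⊕0 = 1
Codeword: 0111100

0111100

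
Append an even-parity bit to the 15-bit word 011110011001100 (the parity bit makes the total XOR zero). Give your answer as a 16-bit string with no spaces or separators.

0111100110011000

XOR of the 15 data bits: 0⊕1⊕1⊕1⊕1⊕0⊕0⊕1⊕1⊕0⊕0⊕1⊕1⊕0⊕0 = 0
Parity bit = 0 (so all 16 bits XOR to 0).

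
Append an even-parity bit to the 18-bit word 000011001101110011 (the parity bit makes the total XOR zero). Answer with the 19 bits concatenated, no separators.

0000110011011100111

XOR of the 18 data bits: 0⊕0⊕0⊕0⊕1⊕1⊕0⊕0⊕1⊕1⊕0⊕1⊕1⊕1⊕0⊕0⊕1⊕1 = 1
Parity bit = 1 (so all 19 bits XOR to 0).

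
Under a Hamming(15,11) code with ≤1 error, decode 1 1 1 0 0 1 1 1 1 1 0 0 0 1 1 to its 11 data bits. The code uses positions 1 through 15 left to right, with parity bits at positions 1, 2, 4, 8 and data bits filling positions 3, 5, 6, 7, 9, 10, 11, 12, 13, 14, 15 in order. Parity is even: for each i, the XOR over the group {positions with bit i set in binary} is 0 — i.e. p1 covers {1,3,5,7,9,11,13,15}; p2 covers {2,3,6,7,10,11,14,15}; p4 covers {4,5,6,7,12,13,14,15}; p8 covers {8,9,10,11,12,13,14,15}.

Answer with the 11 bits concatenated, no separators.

s1 (pos 1,3,5,7,9,11,13,15): 1⊕1⊕0⊕1⊕1⊕0⊕0⊕1 = 1
s2 (pos 2,3,6,7,10,11,14,15): 1⊕1⊕1⊕1⊕1⊕0⊕1⊕1 = 1
s4 (pos 4,5,6,7,12,13,14,15): 0⊕0⊕1⊕1⊕0⊕0⊕1⊕1 = 0
s8 (pos 8,9,10,11,12,13,14,15): 1⊕1⊕1⊕0⊕0⊕0⊕1⊕1 = 1
Syndrome s8…s1 = 1011 → error at position 11.
Flip position 11: 111001111100011 → 111001111110011
Read data bits from positions 3,5,6,7,9,10,11,12,13,14,15: 10111110011

10111110011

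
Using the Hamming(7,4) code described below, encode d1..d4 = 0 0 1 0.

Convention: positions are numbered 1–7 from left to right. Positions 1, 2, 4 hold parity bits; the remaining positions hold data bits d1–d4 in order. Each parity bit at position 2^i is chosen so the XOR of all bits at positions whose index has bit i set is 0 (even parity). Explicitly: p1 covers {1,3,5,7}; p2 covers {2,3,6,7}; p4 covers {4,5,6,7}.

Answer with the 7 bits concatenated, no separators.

Place data at non-parity positions: p1 p2 0 p4 0 1 0
p1 (pos 1,3,5,7): XOR of data positions = 0⊕0⊕0 = 0
p2 (pos 2,3,6,7): XOR of data positions = 0⊕1⊕0 = 1
p4 (pos 4,5,6,7): XOR of data positions = 0⊕1⊕0 = 1
Codeword: 0101010

0101010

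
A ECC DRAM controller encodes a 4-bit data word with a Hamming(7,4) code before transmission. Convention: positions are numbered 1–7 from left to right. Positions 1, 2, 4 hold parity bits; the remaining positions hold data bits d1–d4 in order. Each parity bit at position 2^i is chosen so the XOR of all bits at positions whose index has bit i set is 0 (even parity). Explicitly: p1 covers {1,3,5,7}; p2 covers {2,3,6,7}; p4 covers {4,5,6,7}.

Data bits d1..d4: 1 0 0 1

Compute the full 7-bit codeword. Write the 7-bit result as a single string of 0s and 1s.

0011001

Place data at non-parity positions: p1 p2 1 p4 0 0 1
p1 (pos 1,3,5,7): XOR of data positions = 1⊕0⊕1 = 0
p2 (pos 2,3,6,7): XOR of data positions = 1⊕0⊕1 = 0
p4 (pos 4,5,6,7): XOR of data positions = 0⊕0⊕1 = 1
Codeword: 0011001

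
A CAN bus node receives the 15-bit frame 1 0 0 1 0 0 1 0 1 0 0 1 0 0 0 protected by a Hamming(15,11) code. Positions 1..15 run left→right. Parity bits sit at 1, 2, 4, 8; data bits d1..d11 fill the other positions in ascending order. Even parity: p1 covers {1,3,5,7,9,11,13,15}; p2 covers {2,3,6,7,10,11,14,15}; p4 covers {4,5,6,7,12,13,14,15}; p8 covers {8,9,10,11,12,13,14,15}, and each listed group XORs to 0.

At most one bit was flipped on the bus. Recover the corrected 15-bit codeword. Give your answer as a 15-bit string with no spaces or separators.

s1 (pos 1,3,5,7,9,11,13,15): 1⊕0⊕0⊕1⊕1⊕0⊕0⊕0 = 1
s2 (pos 2,3,6,7,10,11,14,15): 0⊕0⊕0⊕1⊕0⊕0⊕0⊕0 = 1
s4 (pos 4,5,6,7,12,13,14,15): 1⊕0⊕0⊕1⊕1⊕0⊕0⊕0 = 1
s8 (pos 8,9,10,11,12,13,14,15): 0⊕1⊕0⊕0⊕1⊕0⊕0⊕0 = 0
Syndrome s8…s1 = 0111 → error at position 7.
Flip position 7: 100100101001000 → 100100001001000

100100001001000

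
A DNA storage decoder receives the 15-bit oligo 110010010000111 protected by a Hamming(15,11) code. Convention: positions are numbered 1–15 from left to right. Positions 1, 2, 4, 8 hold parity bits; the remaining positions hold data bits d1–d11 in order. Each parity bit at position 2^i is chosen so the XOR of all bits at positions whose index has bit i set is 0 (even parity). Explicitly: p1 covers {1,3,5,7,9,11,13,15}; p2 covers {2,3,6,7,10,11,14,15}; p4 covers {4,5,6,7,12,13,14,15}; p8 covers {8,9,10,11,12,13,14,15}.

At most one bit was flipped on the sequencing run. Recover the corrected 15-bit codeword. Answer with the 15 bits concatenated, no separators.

s1 (pos 1,3,5,7,9,11,13,15): 1⊕0⊕1⊕0⊕0⊕0⊕1⊕1 = 0
s2 (pos 2,3,6,7,10,11,14,15): 1⊕0⊕0⊕0⊕0⊕0⊕1⊕1 = 1
s4 (pos 4,5,6,7,12,13,14,15): 0⊕1⊕0⊕0⊕0⊕1⊕1⊕1 = 0
s8 (pos 8,9,10,11,12,13,14,15): 1⊕0⊕0⊕0⊕0⊕1⊕1⊕1 = 0
Syndrome s8…s1 = 0010 → error at position 2.
Flip position 2: 110010010000111 → 100010010000111

100010010000111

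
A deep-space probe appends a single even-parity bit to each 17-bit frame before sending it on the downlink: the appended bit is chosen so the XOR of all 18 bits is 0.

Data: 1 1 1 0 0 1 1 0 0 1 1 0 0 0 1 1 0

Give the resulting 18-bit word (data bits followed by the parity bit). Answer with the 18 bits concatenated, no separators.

XOR of the 17 data bits: 1⊕1⊕1⊕0⊕0⊕1⊕1⊕0⊕0⊕1⊕1⊕0⊕0⊕0⊕1⊕1⊕0 = 1
Parity bit = 1 (so all 18 bits XOR to 0).

111001100110001101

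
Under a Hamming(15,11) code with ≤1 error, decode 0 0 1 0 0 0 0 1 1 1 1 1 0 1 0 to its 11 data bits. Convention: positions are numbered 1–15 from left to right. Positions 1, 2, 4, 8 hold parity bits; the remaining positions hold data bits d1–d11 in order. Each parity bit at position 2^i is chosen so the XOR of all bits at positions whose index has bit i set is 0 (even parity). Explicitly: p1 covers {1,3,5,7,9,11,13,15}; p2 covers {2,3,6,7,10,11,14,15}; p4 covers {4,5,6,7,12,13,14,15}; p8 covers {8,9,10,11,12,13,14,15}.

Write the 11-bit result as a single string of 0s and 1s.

s1 (pos 1,3,5,7,9,11,13,15): 0⊕1⊕0⊕0⊕1⊕1⊕0⊕0 = 1
s2 (pos 2,3,6,7,10,11,14,15): 0⊕1⊕0⊕0⊕1⊕1⊕1⊕0 = 0
s4 (pos 4,5,6,7,12,13,14,15): 0⊕0⊕0⊕0⊕1⊕0⊕1⊕0 = 0
s8 (pos 8,9,10,11,12,13,14,15): 1⊕1⊕1⊕1⊕1⊕0⊕1⊕0 = 0
Syndrome s8…s1 = 0001 → error at position 1.
Flip position 1: 001000011111010 → 101000011111010
Read data bits from positions 3,5,6,7,9,10,11,12,13,14,15: 10001111010

10001111010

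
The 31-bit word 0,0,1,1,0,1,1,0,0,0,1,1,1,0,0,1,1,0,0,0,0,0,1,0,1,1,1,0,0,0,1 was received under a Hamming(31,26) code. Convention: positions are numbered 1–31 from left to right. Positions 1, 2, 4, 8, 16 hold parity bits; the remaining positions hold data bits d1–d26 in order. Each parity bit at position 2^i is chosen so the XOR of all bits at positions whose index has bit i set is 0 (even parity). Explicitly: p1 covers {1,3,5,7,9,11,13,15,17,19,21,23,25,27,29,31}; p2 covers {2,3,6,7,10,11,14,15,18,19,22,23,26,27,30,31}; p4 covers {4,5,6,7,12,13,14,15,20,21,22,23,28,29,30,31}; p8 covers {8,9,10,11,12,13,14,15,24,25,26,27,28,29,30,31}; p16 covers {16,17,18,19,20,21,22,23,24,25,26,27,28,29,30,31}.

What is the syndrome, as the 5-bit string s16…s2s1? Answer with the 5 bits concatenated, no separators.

s1 (pos 1,3,5,7,9,11,13,15,17,19,21,23,25,27,29,31): 0⊕1⊕0⊕1⊕0⊕1⊕1⊕0⊕1⊕0⊕0⊕1⊕1⊕1⊕0⊕1 = 1
s2 (pos 2,3,6,7,10,11,14,15,18,19,22,23,26,27,30,31): 0⊕1⊕1⊕1⊕0⊕1⊕0⊕0⊕0⊕0⊕0⊕1⊕1⊕1⊕0⊕1 = 0
s4 (pos 4,5,6,7,12,13,14,15,20,21,22,23,28,29,30,31): 1⊕0⊕1⊕1⊕1⊕1⊕0⊕0⊕0⊕0⊕0⊕1⊕0⊕0⊕0⊕1 = 1
s8 (pos 8,9,10,11,12,13,14,15,24,25,26,27,28,29,30,31): 0⊕0⊕0⊕1⊕1⊕1⊕0⊕0⊕0⊕1⊕1⊕1⊕0⊕0⊕0⊕1 = 1
s16 (pos 16,17,18,19,20,21,22,23,24,25,26,27,28,29,30,31): 1⊕1⊕0⊕0⊕0⊕0⊕0⊕1⊕0⊕1⊕1⊕1⊕0⊕0⊕0⊕1 = 1
Syndrome s16…s1 = 11101 → error at position 29.

11101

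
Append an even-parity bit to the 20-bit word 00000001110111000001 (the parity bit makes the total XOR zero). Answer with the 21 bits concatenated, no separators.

000000011101110000011

XOR of the 20 data bits: 0⊕0⊕0⊕0⊕0⊕0⊕0⊕1⊕1⊕1⊕0⊕1⊕1⊕1⊕0⊕0⊕0⊕0⊕0⊕1 = 1
Parity bit = 1 (so all 21 bits XOR to 0).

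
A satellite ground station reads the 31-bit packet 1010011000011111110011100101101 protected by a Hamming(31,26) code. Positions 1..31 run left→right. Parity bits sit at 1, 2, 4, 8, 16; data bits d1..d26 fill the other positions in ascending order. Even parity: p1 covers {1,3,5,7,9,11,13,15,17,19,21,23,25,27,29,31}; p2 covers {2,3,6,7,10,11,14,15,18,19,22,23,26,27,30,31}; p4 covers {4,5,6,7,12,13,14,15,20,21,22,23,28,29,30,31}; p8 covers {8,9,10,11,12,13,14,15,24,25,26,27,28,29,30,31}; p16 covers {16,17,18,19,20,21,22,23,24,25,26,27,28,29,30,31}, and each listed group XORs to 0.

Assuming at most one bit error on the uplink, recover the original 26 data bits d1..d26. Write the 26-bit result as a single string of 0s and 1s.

s1 (pos 1,3,5,7,9,11,13,15,17,19,21,23,25,27,29,31): 1⊕1⊕0⊕1⊕0⊕0⊕1⊕1⊕1⊕0⊕1⊕1⊕0⊕0⊕1⊕1 = 0
s2 (pos 2,3,6,7,10,11,14,15,18,19,22,23,26,27,30,31): 0⊕1⊕1⊕1⊕0⊕0⊕1⊕1⊕1⊕0⊕1⊕1⊕1⊕0⊕0⊕1 = 0
s4 (pos 4,5,6,7,12,13,14,15,20,21,22,23,28,29,30,31): 0⊕0⊕1⊕1⊕1⊕1⊕1⊕1⊕0⊕1⊕1⊕1⊕1⊕1⊕0⊕1 = 0
s8 (pos 8,9,10,11,12,13,14,15,24,25,26,27,28,29,30,31): 0⊕0⊕0⊕0⊕1⊕1⊕1⊕1⊕0⊕0⊕1⊕0⊕1⊕1⊕0⊕1 = 0
s16 (pos 16,17,18,19,20,21,22,23,24,25,26,27,28,29,30,31): 1⊕1⊕1⊕0⊕0⊕1⊕1⊕1⊕0⊕0⊕1⊕0⊕1⊕1⊕0⊕1 = 0
Syndrome s16…s1 = 00000 → no error.
Read data bits from positions 3,5,6,7,9,10,11,12,13,14,15,17,18,19,20,21,22,23,24,25,26,27,28,29,30,31: 10110001111110011100101101

10110001111110011100101101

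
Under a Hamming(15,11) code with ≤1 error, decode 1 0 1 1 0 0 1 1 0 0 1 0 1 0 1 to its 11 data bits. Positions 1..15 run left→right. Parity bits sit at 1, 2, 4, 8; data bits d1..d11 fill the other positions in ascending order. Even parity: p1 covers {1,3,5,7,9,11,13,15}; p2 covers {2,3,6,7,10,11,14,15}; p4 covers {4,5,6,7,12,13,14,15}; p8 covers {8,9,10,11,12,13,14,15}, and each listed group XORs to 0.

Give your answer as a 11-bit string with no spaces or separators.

10010010101

s1 (pos 1,3,5,7,9,11,13,15): 1⊕1⊕0⊕1⊕0⊕1⊕1⊕1 = 0
s2 (pos 2,3,6,7,10,11,14,15): 0⊕1⊕0⊕1⊕0⊕1⊕0⊕1 = 0
s4 (pos 4,5,6,7,12,13,14,15): 1⊕0⊕0⊕1⊕0⊕1⊕0⊕1 = 0
s8 (pos 8,9,10,11,12,13,14,15): 1⊕0⊕0⊕1⊕0⊕1⊕0⊕1 = 0
Syndrome s8…s1 = 0000 → no error.
Read data bits from positions 3,5,6,7,9,10,11,12,13,14,15: 10010010101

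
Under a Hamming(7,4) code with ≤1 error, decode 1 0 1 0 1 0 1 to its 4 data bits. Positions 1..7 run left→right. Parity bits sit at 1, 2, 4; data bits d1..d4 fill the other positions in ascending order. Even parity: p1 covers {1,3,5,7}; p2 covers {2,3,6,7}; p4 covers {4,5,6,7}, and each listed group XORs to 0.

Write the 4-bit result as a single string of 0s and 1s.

s1 (pos 1,3,5,7): 1⊕1⊕1⊕1 = 0
s2 (pos 2,3,6,7): 0⊕1⊕0⊕1 = 0
s4 (pos 4,5,6,7): 0⊕1⊕0⊕1 = 0
Syndrome s4…s1 = 000 → no error.
Read data bits from positions 3,5,6,7: 1101

1101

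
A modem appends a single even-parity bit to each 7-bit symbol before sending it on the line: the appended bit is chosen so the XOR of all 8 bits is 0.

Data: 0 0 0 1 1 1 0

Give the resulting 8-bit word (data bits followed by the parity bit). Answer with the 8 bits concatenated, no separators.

XOR of the 7 data bits: 0⊕0⊕0⊕1⊕1⊕1⊕0 = 1
Parity bit = 1 (so all 8 bits XOR to 0).

00011101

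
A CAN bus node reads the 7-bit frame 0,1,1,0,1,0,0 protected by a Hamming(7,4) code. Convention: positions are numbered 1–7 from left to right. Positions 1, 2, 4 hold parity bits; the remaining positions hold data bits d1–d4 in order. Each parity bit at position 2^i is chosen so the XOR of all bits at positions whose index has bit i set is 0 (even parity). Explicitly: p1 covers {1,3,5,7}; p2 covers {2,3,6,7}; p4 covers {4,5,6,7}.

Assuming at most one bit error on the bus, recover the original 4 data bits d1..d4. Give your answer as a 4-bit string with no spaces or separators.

1100

s1 (pos 1,3,5,7): 0⊕1⊕1⊕0 = 0
s2 (pos 2,3,6,7): 1⊕1⊕0⊕0 = 0
s4 (pos 4,5,6,7): 0⊕1⊕0⊕0 = 1
Syndrome s4…s1 = 100 → error at position 4.
Flip position 4: 0110100 → 0111100
Read data bits from positions 3,5,6,7: 1100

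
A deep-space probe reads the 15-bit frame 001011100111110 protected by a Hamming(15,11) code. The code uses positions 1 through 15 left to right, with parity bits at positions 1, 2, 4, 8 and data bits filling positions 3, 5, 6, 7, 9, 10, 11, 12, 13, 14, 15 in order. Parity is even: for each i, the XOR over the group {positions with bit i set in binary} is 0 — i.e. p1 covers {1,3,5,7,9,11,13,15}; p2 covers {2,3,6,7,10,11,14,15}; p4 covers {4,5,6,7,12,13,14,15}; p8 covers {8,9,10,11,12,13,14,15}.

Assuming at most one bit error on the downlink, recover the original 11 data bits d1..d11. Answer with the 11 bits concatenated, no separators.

s1 (pos 1,3,5,7,9,11,13,15): 0⊕1⊕1⊕1⊕0⊕1⊕1⊕0 = 1
s2 (pos 2,3,6,7,10,11,14,15): 0⊕1⊕1⊕1⊕1⊕1⊕1⊕0 = 0
s4 (pos 4,5,6,7,12,13,14,15): 0⊕1⊕1⊕1⊕1⊕1⊕1⊕0 = 0
s8 (pos 8,9,10,11,12,13,14,15): 0⊕0⊕1⊕1⊕1⊕1⊕1⊕0 = 1
Syndrome s8…s1 = 1001 → error at position 9.
Flip position 9: 001011100111110 → 001011101111110
Read data bits from positions 3,5,6,7,9,10,11,12,13,14,15: 11111111110

11111111110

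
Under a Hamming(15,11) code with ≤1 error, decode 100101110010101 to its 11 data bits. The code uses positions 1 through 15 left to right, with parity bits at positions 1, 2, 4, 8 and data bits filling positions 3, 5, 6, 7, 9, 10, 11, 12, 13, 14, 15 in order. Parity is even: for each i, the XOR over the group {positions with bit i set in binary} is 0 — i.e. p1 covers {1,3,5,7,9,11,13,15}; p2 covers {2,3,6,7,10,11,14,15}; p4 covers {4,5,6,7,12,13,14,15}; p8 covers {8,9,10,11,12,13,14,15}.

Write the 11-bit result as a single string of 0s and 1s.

s1 (pos 1,3,5,7,9,11,13,15): 1⊕0⊕0⊕1⊕0⊕1⊕1⊕1 = 1
s2 (pos 2,3,6,7,10,11,14,15): 0⊕0⊕1⊕1⊕0⊕1⊕0⊕1 = 0
s4 (pos 4,5,6,7,12,13,14,15): 1⊕0⊕1⊕1⊕0⊕1⊕0⊕1 = 1
s8 (pos 8,9,10,11,12,13,14,15): 1⊕0⊕0⊕1⊕0⊕1⊕0⊕1 = 0
Syndrome s8…s1 = 0101 → error at position 5.
Flip position 5: 100101110010101 → 100111110010101
Read data bits from positions 3,5,6,7,9,10,11,12,13,14,15: 01110010101

01110010101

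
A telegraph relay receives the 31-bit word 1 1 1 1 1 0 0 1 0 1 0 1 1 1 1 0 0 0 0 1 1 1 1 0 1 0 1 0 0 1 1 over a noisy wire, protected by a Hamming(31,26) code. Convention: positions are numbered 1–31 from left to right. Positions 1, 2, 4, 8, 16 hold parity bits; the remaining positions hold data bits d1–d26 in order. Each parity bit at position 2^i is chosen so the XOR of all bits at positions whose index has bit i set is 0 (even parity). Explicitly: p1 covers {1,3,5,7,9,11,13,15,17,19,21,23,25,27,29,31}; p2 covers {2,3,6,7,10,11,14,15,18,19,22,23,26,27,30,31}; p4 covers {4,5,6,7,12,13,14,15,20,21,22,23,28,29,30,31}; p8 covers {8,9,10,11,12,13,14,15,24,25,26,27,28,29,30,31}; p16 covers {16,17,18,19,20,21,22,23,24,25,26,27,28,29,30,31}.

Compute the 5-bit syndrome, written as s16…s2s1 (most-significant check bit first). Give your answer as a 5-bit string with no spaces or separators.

s1 (pos 1,3,5,7,9,11,13,15,17,19,21,23,25,27,29,31): 1⊕1⊕1⊕0⊕0⊕0⊕1⊕1⊕0⊕0⊕1⊕1⊕1⊕1⊕0⊕1 = 0
s2 (pos 2,3,6,7,10,11,14,15,18,19,22,23,26,27,30,31): 1⊕1⊕0⊕0⊕1⊕0⊕1⊕1⊕0⊕0⊕1⊕1⊕0⊕1⊕1⊕1 = 0
s4 (pos 4,5,6,7,12,13,14,15,20,21,22,23,28,29,30,31): 1⊕1⊕0⊕0⊕1⊕1⊕1⊕1⊕1⊕1⊕1⊕1⊕0⊕0⊕1⊕1 = 0
s8 (pos 8,9,10,11,12,13,14,15,24,25,26,27,28,29,30,31): 1⊕0⊕1⊕0⊕1⊕1⊕1⊕1⊕0⊕1⊕0⊕1⊕0⊕0⊕1⊕1 = 0
s16 (pos 16,17,18,19,20,21,22,23,24,25,26,27,28,29,30,31): 0⊕0⊕0⊕0⊕1⊕1⊕1⊕1⊕0⊕1⊕0⊕1⊕0⊕0⊕1⊕1 = 0
Syndrome s16…s1 = 00000 → no error.

00000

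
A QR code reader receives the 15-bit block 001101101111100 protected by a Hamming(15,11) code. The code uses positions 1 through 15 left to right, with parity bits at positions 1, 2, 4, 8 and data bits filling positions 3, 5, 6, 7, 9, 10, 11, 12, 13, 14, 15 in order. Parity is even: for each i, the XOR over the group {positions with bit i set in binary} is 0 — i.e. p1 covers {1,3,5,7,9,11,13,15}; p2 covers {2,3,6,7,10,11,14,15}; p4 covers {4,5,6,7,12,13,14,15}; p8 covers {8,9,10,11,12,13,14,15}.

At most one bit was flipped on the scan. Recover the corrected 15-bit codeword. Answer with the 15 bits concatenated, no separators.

001101101111101

s1 (pos 1,3,5,7,9,11,13,15): 0⊕1⊕0⊕1⊕1⊕1⊕1⊕0 = 1
s2 (pos 2,3,6,7,10,11,14,15): 0⊕1⊕1⊕1⊕1⊕1⊕0⊕0 = 1
s4 (pos 4,5,6,7,12,13,14,15): 1⊕0⊕1⊕1⊕1⊕1⊕0⊕0 = 1
s8 (pos 8,9,10,11,12,13,14,15): 0⊕1⊕1⊕1⊕1⊕1⊕0⊕0 = 1
Syndrome s8…s1 = 1111 → error at position 15.
Flip position 15: 001101101111100 → 001101101111101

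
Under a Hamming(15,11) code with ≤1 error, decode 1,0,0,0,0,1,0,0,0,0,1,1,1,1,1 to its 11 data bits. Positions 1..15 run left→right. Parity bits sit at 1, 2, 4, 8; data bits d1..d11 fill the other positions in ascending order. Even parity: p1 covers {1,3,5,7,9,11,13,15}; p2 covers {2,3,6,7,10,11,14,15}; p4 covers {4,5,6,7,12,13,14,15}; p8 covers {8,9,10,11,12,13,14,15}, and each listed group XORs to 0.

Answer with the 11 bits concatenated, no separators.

s1 (pos 1,3,5,7,9,11,13,15): 1⊕0⊕0⊕0⊕0⊕1⊕1⊕1 = 0
s2 (pos 2,3,6,7,10,11,14,15): 0⊕0⊕1⊕0⊕0⊕1⊕1⊕1 = 0
s4 (pos 4,5,6,7,12,13,14,15): 0⊕0⊕1⊕0⊕1⊕1⊕1⊕1 = 1
s8 (pos 8,9,10,11,12,13,14,15): 0⊕0⊕0⊕1⊕1⊕1⊕1⊕1 = 1
Syndrome s8…s1 = 1100 → error at position 12.
Flip position 12: 100001000011111 → 100001000010111
Read data bits from positions 3,5,6,7,9,10,11,12,13,14,15: 00100010111

00100010111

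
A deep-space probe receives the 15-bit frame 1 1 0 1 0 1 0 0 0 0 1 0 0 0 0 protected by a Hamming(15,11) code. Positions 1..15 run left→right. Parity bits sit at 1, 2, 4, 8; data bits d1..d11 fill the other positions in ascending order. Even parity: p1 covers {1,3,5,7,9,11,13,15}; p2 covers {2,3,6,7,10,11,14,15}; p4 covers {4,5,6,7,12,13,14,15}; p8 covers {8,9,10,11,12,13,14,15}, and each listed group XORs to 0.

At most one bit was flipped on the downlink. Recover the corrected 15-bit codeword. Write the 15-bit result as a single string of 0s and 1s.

s1 (pos 1,3,5,7,9,11,13,15): 1⊕0⊕0⊕0⊕0⊕1⊕0⊕0 = 0
s2 (pos 2,3,6,7,10,11,14,15): 1⊕0⊕1⊕0⊕0⊕1⊕0⊕0 = 1
s4 (pos 4,5,6,7,12,13,14,15): 1⊕0⊕1⊕0⊕0⊕0⊕0⊕0 = 0
s8 (pos 8,9,10,11,12,13,14,15): 0⊕0⊕0⊕1⊕0⊕0⊕0⊕0 = 1
Syndrome s8…s1 = 1010 → error at position 10.
Flip position 10: 110101000010000 → 110101000110000

110101000110000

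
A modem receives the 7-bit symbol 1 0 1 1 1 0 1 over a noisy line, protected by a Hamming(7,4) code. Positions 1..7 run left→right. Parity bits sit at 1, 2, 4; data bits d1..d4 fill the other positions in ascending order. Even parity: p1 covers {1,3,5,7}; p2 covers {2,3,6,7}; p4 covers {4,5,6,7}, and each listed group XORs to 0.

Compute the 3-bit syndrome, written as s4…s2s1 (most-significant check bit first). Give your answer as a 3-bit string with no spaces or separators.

100

s1 (pos 1,3,5,7): 1⊕1⊕1⊕1 = 0
s2 (pos 2,3,6,7): 0⊕1⊕0⊕1 = 0
s4 (pos 4,5,6,7): 1⊕1⊕0⊕1 = 1
Syndrome s4…s1 = 100 → error at position 4.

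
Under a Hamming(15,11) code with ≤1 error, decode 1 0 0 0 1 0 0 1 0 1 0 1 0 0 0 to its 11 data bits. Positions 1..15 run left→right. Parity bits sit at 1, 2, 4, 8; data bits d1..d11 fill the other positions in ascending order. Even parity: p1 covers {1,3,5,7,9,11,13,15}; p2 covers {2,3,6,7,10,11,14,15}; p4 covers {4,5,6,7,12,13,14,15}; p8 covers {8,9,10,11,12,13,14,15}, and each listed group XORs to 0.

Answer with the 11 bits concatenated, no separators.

01000001000

s1 (pos 1,3,5,7,9,11,13,15): 1⊕0⊕1⊕0⊕0⊕0⊕0⊕0 = 0
s2 (pos 2,3,6,7,10,11,14,15): 0⊕0⊕0⊕0⊕1⊕0⊕0⊕0 = 1
s4 (pos 4,5,6,7,12,13,14,15): 0⊕1⊕0⊕0⊕1⊕0⊕0⊕0 = 0
s8 (pos 8,9,10,11,12,13,14,15): 1⊕0⊕1⊕0⊕1⊕0⊕0⊕0 = 1
Syndrome s8…s1 = 1010 → error at position 10.
Flip position 10: 100010010101000 → 100010010001000
Read data bits from positions 3,5,6,7,9,10,11,12,13,14,15: 01000001000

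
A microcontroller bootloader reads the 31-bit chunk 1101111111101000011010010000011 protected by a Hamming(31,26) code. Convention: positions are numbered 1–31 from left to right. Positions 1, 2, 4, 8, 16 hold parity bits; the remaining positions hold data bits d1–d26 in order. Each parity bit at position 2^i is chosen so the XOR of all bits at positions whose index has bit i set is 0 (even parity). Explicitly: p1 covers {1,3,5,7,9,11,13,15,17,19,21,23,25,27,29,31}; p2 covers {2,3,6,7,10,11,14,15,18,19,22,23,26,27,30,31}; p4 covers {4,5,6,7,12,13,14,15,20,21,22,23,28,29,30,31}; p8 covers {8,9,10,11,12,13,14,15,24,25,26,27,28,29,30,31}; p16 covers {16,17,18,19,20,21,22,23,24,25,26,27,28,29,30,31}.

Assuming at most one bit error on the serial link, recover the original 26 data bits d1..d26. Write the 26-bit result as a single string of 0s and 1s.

s1 (pos 1,3,5,7,9,11,13,15,17,19,21,23,25,27,29,31): 1⊕0⊕1⊕1⊕1⊕1⊕1⊕0⊕0⊕1⊕1⊕0⊕0⊕0⊕0⊕1 = 1
s2 (pos 2,3,6,7,10,11,14,15,18,19,22,23,26,27,30,31): 1⊕0⊕1⊕1⊕1⊕1⊕0⊕0⊕1⊕1⊕0⊕0⊕0⊕0⊕1⊕1 = 1
s4 (pos 4,5,6,7,12,13,14,15,20,21,22,23,28,29,30,31): 1⊕1⊕1⊕1⊕0⊕1⊕0⊕0⊕0⊕1⊕0⊕0⊕0⊕0⊕1⊕1 = 0
s8 (pos 8,9,10,11,12,13,14,15,24,25,26,27,28,29,30,31): 1⊕1⊕1⊕1⊕0⊕1⊕0⊕0⊕1⊕0⊕0⊕0⊕0⊕0⊕1⊕1 = 0
s16 (pos 16,17,18,19,20,21,22,23,24,25,26,27,28,29,30,31): 0⊕0⊕1⊕1⊕0⊕1⊕0⊕0⊕1⊕0⊕0⊕0⊕0⊕0⊕1⊕1 = 0
Syndrome s16…s1 = 00011 → error at position 3.
Flip position 3: 1101111111101000011010010000011 → 1111111111101000011010010000011
Read data bits from positions 3,5,6,7,9,10,11,12,13,14,15,17,18,19,20,21,22,23,24,25,26,27,28,29,30,31: 11111110100011010010000011

11111110100011010010000011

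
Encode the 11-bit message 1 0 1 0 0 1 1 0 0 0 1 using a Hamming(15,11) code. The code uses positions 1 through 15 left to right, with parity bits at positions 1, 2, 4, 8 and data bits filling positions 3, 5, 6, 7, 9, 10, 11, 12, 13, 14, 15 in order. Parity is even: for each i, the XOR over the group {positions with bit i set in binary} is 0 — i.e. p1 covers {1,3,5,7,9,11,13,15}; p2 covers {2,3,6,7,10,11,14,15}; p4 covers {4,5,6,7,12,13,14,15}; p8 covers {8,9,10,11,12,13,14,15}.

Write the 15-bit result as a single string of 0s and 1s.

Place data at non-parity positions: p1 p2 1 p4 0 1 0 p8 0 1 1 0 0 0 1
p1 (pos 1,3,5,7,9,11,13,15): XOR of data positions = 1⊕0⊕0⊕0⊕1⊕0⊕1 = 1
p2 (pos 2,3,6,7,10,11,14,15): XOR of data positions = 1⊕1⊕0⊕1⊕1⊕0⊕1 = 1
p4 (pos 4,5,6,7,12,13,14,15): XOR of data positions = 0⊕1⊕0⊕0⊕0⊕0⊕1 = 0
p8 (pos 8,9,10,11,12,13,14,15): XOR of data positions = 0⊕1⊕1⊕0⊕0⊕0⊕1 = 1
Codeword: 111001010110001

111001010110001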